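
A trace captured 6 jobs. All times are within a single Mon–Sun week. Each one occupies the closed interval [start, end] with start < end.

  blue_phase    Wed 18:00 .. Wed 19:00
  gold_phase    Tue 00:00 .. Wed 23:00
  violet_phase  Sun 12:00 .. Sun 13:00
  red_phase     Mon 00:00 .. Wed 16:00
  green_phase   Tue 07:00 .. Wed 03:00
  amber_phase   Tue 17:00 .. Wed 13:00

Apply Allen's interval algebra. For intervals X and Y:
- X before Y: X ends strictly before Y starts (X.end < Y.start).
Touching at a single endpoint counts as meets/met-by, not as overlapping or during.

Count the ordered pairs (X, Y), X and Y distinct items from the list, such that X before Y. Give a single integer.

8

Checking all 30 ordered pairs for relation 'before'; matching pairs in alphabetical order:
(amber_phase, blue_phase): amber_phase before blue_phase ✓
(amber_phase, violet_phase): amber_phase before violet_phase ✓
(blue_phase, violet_phase): blue_phase before violet_phase ✓
(gold_phase, violet_phase): gold_phase before violet_phase ✓
(green_phase, blue_phase): green_phase before blue_phase ✓
(green_phase, violet_phase): green_phase before violet_phase ✓
(red_phase, blue_phase): red_phase before blue_phase ✓
(red_phase, violet_phase): red_phase before violet_phase ✓
Count: 8.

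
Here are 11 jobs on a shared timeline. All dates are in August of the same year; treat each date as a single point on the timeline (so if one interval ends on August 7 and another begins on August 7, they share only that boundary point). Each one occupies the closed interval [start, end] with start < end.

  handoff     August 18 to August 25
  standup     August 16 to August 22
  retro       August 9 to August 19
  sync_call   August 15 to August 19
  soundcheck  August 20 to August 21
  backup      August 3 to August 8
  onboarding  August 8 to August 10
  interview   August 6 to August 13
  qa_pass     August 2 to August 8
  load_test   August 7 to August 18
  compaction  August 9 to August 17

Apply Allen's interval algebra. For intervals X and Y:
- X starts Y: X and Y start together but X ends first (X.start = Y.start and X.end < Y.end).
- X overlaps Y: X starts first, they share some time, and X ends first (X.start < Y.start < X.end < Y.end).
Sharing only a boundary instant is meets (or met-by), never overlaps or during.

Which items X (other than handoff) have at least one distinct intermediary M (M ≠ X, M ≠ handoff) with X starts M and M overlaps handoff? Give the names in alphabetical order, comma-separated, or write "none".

compaction

Target handoff = [August 18, August 25].
Intermediaries M with M overlaps handoff: retro, standup, sync_call.
Via retro — items with X starts retro: compaction.
Via standup — items with X starts standup: none.
Via sync_call — items with X starts sync_call: none.
Union: compaction.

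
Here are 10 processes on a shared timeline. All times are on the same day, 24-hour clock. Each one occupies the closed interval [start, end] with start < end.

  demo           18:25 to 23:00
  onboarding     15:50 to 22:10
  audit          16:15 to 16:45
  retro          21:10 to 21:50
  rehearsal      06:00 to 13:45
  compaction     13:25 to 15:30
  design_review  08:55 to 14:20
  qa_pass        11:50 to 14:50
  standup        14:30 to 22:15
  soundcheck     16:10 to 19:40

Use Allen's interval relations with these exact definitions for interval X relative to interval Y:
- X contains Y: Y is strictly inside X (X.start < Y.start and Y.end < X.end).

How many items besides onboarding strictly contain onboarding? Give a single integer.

Target onboarding = [15:50, 22:10].
audit [16:15, 16:45] → during → no.
compaction [13:25, 15:30] → before → no.
demo [18:25, 23:00] → overlapped-by → no.
design_review [08:55, 14:20] → before → no.
qa_pass [11:50, 14:50] → before → no.
rehearsal [06:00, 13:45] → before → no.
retro [21:10, 21:50] → during → no.
soundcheck [16:10, 19:40] → during → no.
standup [14:30, 22:15] → contains → counts.
Total: 1.

1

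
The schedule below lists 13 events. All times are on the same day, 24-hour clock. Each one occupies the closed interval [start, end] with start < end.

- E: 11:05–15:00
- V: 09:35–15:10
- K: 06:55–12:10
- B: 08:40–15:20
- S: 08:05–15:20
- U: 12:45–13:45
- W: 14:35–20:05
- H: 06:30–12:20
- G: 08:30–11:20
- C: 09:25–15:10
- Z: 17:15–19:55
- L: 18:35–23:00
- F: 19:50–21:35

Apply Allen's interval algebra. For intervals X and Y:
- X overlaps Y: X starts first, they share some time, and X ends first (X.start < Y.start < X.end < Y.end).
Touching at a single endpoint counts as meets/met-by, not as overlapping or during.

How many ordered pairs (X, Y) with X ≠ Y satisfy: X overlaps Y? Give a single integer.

Checking all 156 ordered pairs for relation 'overlaps'; matching pairs in alphabetical order:
(B, W): B overlaps W ✓
(C, W): C overlaps W ✓
(E, W): E overlaps W ✓
(G, B): G overlaps B ✓
(G, C): G overlaps C ✓
(G, E): G overlaps E ✓
(G, V): G overlaps V ✓
(H, B): H overlaps B ✓
(H, C): H overlaps C ✓
(H, E): H overlaps E ✓
(H, S): H overlaps S ✓
(H, V): H overlaps V ✓
(K, B): K overlaps B ✓
(K, C): K overlaps C ✓
(K, E): K overlaps E ✓
(K, S): K overlaps S ✓
(K, V): K overlaps V ✓
(S, W): S overlaps W ✓
(V, W): V overlaps W ✓
(W, F): W overlaps F ✓
(W, L): W overlaps L ✓
(Z, F): Z overlaps F ✓
(Z, L): Z overlaps L ✓
Count: 23.

23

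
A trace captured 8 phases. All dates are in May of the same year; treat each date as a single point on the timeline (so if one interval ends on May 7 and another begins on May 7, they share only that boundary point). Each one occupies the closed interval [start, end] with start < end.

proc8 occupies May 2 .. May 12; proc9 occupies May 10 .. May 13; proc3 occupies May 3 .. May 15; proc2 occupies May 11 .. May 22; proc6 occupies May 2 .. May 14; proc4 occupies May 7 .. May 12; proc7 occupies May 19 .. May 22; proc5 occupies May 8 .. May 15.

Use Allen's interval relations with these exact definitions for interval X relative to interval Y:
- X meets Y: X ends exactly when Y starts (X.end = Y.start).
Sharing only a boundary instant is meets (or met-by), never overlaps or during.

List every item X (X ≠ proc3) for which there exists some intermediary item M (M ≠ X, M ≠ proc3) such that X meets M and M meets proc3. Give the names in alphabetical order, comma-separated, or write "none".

none

Target proc3 = [May 3, May 15].
Intermediaries M with M meets proc3: none.
Union: none.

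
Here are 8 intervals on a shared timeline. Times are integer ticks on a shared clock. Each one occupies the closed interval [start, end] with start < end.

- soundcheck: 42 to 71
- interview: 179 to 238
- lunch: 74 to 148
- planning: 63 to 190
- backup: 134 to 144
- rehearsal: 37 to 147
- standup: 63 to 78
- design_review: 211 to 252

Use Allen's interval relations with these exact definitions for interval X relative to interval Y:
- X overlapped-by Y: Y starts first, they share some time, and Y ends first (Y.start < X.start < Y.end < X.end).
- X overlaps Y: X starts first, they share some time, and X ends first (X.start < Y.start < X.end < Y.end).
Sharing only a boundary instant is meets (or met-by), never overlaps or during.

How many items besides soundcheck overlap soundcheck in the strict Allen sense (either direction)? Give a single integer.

Target soundcheck = [42, 71].
backup [134, 144] → after → no.
design_review [211, 252] → after → no.
interview [179, 238] → after → no.
lunch [74, 148] → after → no.
planning [63, 190] → overlapped-by → counts.
rehearsal [37, 147] → contains → no.
standup [63, 78] → overlapped-by → counts.
Total: 2.

2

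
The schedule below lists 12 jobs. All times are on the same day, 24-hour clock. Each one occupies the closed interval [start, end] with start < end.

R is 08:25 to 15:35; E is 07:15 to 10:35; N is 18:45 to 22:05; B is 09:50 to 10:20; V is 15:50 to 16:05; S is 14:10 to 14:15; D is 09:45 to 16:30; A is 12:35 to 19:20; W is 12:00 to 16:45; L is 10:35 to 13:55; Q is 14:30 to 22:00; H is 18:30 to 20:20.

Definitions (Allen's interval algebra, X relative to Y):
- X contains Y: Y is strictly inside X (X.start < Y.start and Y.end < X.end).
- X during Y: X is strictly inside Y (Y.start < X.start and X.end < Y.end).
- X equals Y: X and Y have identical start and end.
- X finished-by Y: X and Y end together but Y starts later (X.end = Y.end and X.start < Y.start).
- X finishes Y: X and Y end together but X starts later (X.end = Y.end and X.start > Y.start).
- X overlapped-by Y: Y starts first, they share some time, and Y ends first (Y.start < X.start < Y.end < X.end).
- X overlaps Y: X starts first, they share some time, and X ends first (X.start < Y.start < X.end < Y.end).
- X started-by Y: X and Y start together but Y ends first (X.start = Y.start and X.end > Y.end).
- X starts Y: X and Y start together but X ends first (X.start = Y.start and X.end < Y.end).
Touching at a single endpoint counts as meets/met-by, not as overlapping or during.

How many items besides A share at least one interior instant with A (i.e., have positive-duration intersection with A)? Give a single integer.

9

Target A = [12:35, 19:20].
B [09:50, 10:20] → before → no.
D [09:45, 16:30] → overlaps → counts.
E [07:15, 10:35] → before → no.
H [18:30, 20:20] → overlapped-by → counts.
L [10:35, 13:55] → overlaps → counts.
N [18:45, 22:05] → overlapped-by → counts.
Q [14:30, 22:00] → overlapped-by → counts.
R [08:25, 15:35] → overlaps → counts.
S [14:10, 14:15] → during → counts.
V [15:50, 16:05] → during → counts.
W [12:00, 16:45] → overlaps → counts.
Total: 9.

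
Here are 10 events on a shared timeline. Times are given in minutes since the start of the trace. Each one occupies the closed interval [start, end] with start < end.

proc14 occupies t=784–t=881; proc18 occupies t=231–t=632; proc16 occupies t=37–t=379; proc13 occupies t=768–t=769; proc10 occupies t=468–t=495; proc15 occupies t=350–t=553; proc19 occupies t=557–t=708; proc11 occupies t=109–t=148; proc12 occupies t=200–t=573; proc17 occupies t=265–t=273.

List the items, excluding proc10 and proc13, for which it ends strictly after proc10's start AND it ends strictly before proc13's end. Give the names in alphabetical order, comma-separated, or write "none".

proc12, proc15, proc18, proc19

Conditions: its end is strictly after proc10's start (X.end > t=468) AND its end is strictly before proc13's end (X.end < t=769).
proc11: end t=148 > t=468? ✗; end t=148 < t=769? ✓ → no.
proc12: end t=573 > t=468? ✓; end t=573 < t=769? ✓ → yes.
proc14: end t=881 > t=468? ✓; end t=881 < t=769? ✗ → no.
proc15: end t=553 > t=468? ✓; end t=553 < t=769? ✓ → yes.
proc16: end t=379 > t=468? ✗; end t=379 < t=769? ✓ → no.
proc17: end t=273 > t=468? ✗; end t=273 < t=769? ✓ → no.
proc18: end t=632 > t=468? ✓; end t=632 < t=769? ✓ → yes.
proc19: end t=708 > t=468? ✓; end t=708 < t=769? ✓ → yes.
Result: proc12, proc15, proc18, proc19.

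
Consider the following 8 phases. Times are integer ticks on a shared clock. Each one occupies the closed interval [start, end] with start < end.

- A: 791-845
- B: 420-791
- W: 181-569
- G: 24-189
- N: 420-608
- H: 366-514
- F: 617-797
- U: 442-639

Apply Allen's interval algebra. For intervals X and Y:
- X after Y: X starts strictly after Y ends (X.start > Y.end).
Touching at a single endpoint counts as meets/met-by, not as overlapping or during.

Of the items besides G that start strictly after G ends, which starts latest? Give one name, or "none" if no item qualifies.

A

Target G = [24, 189].
A [791, 845] → after → candidate.
B [420, 791] → after → candidate.
F [617, 797] → after → candidate.
H [366, 514] → after → candidate.
N [420, 608] → after → candidate.
U [442, 639] → after → candidate.
W [181, 569] → overlapped-by → excluded.
Among candidates, latest start is 791 → A.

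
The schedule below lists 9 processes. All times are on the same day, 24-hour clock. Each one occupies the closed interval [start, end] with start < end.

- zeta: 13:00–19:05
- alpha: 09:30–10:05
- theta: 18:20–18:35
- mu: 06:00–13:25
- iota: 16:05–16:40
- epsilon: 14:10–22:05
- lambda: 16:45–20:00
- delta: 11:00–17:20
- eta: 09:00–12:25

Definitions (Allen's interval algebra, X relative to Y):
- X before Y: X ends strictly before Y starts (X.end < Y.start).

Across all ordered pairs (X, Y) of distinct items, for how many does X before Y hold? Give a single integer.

18

Checking all 72 ordered pairs for relation 'before'; matching pairs in alphabetical order:
(alpha, delta): alpha before delta ✓
(alpha, epsilon): alpha before epsilon ✓
(alpha, iota): alpha before iota ✓
(alpha, lambda): alpha before lambda ✓
(alpha, theta): alpha before theta ✓
(alpha, zeta): alpha before zeta ✓
(delta, theta): delta before theta ✓
(eta, epsilon): eta before epsilon ✓
(eta, iota): eta before iota ✓
(eta, lambda): eta before lambda ✓
(eta, theta): eta before theta ✓
(eta, zeta): eta before zeta ✓
(iota, lambda): iota before lambda ✓
(iota, theta): iota before theta ✓
(mu, epsilon): mu before epsilon ✓
(mu, iota): mu before iota ✓
(mu, lambda): mu before lambda ✓
(mu, theta): mu before theta ✓
Count: 18.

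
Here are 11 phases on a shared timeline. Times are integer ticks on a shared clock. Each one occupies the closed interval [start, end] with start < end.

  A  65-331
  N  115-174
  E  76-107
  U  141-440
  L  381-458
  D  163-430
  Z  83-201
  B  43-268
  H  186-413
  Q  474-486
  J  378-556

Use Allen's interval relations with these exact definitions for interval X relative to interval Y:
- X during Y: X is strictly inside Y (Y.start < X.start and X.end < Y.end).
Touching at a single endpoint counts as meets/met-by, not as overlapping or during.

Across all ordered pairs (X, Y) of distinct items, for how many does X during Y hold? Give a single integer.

Checking all 110 ordered pairs for relation 'during'; matching pairs in alphabetical order:
(D, U): D during U ✓
(E, A): E during A ✓
(E, B): E during B ✓
(H, D): H during D ✓
(H, U): H during U ✓
(L, J): L during J ✓
(N, A): N during A ✓
(N, B): N during B ✓
(N, Z): N during Z ✓
(Q, J): Q during J ✓
(Z, A): Z during A ✓
(Z, B): Z during B ✓
Count: 12.

12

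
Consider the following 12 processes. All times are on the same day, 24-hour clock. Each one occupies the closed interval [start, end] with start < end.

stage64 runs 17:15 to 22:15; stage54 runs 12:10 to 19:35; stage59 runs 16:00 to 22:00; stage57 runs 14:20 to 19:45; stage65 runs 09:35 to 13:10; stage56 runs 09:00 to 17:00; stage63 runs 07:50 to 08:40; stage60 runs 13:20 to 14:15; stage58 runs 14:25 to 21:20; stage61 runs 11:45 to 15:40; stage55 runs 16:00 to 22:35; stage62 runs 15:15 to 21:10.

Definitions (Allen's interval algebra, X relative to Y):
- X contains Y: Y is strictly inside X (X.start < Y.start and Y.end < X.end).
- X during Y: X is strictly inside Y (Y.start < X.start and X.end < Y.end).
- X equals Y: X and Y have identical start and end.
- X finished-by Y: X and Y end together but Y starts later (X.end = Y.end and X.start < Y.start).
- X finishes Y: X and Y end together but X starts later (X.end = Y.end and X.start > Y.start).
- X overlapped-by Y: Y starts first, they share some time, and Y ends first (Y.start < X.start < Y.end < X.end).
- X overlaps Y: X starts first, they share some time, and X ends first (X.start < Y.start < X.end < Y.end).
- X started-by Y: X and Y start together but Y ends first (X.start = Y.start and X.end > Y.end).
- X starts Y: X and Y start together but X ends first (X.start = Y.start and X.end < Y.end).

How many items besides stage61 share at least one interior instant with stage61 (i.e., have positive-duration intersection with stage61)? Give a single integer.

Target stage61 = [11:45, 15:40].
stage54 [12:10, 19:35] → overlapped-by → counts.
stage55 [16:00, 22:35] → after → no.
stage56 [09:00, 17:00] → contains → counts.
stage57 [14:20, 19:45] → overlapped-by → counts.
stage58 [14:25, 21:20] → overlapped-by → counts.
stage59 [16:00, 22:00] → after → no.
stage60 [13:20, 14:15] → during → counts.
stage62 [15:15, 21:10] → overlapped-by → counts.
stage63 [07:50, 08:40] → before → no.
stage64 [17:15, 22:15] → after → no.
stage65 [09:35, 13:10] → overlaps → counts.
Total: 7.

7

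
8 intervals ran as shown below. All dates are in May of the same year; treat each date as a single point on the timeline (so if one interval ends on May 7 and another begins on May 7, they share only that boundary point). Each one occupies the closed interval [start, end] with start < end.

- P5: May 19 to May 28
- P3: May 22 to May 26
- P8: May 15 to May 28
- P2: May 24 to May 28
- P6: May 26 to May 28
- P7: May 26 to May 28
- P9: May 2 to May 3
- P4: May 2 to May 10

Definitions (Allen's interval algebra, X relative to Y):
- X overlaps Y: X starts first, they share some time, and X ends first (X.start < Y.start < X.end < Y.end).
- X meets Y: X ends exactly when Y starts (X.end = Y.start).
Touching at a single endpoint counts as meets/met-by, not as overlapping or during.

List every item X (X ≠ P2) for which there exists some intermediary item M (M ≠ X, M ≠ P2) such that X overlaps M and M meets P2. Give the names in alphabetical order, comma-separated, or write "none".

Target P2 = [May 24, May 28].
Intermediaries M with M meets P2: none.
Union: none.

none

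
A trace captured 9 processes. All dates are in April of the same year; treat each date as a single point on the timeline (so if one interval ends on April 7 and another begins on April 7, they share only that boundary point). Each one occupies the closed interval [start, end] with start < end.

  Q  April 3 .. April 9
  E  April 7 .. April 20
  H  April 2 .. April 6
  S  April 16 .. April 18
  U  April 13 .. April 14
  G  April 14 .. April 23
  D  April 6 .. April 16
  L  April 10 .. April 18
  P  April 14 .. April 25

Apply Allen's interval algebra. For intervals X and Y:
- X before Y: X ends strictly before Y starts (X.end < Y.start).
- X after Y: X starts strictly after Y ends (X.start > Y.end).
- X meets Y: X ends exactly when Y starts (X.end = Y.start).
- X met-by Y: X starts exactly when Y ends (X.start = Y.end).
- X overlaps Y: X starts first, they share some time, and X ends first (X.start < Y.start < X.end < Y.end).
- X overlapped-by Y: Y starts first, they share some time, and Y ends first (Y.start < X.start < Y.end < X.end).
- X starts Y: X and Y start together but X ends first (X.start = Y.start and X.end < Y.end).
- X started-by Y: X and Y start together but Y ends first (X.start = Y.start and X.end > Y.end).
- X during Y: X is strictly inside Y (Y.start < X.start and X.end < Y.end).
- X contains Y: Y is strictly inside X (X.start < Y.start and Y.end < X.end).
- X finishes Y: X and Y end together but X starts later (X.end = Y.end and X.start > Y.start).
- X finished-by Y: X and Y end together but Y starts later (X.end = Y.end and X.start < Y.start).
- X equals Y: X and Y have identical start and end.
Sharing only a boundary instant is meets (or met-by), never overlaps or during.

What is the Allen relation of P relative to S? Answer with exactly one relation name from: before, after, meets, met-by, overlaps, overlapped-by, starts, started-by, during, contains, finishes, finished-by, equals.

P = [April 14, April 25]; S = [April 16, April 18].
Compare endpoints: P.start < S.start, P.start < S.end, P.end > S.start, P.end > S.end.
That pattern is 'contains'.

contains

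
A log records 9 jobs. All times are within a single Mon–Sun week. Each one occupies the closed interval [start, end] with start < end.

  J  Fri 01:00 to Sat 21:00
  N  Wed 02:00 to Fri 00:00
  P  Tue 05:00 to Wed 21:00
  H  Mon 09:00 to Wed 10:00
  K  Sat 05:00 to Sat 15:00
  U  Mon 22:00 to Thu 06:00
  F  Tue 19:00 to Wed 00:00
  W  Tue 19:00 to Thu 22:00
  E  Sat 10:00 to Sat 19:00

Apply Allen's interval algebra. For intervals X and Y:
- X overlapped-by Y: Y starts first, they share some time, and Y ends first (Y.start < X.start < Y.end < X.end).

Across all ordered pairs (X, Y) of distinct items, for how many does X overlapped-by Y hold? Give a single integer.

Checking all 72 ordered pairs for relation 'overlapped-by'; matching pairs in alphabetical order:
(E, K): E overlapped-by K ✓
(N, H): N overlapped-by H ✓
(N, P): N overlapped-by P ✓
(N, U): N overlapped-by U ✓
(N, W): N overlapped-by W ✓
(P, H): P overlapped-by H ✓
(U, H): U overlapped-by H ✓
(W, H): W overlapped-by H ✓
(W, P): W overlapped-by P ✓
(W, U): W overlapped-by U ✓
Count: 10.

10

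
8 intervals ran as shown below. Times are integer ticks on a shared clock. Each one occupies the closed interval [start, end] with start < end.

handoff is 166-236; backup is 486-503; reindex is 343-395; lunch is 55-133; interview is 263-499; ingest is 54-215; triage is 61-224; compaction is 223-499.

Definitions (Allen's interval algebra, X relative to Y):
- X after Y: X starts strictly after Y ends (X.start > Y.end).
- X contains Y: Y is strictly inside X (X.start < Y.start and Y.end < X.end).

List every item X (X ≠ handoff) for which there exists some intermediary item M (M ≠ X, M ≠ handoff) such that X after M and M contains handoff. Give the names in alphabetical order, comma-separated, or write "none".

none

Target handoff = [166, 236].
Intermediaries M with M contains handoff: none.
Union: none.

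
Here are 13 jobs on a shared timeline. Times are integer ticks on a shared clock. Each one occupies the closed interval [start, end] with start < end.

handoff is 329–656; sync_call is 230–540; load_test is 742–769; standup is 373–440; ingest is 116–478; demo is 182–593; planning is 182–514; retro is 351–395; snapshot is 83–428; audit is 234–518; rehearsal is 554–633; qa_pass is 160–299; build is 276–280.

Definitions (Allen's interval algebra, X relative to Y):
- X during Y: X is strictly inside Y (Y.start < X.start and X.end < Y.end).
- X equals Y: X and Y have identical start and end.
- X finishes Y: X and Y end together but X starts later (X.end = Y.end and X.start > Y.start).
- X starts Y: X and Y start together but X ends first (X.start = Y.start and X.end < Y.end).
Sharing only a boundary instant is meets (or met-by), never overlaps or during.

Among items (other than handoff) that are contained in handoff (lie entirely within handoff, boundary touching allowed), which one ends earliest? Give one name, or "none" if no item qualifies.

Target handoff = [329, 656].
audit [234, 518] → overlaps → excluded.
build [276, 280] → before → excluded.
demo [182, 593] → overlaps → excluded.
ingest [116, 478] → overlaps → excluded.
load_test [742, 769] → after → excluded.
planning [182, 514] → overlaps → excluded.
qa_pass [160, 299] → before → excluded.
rehearsal [554, 633] → during → candidate.
retro [351, 395] → during → candidate.
snapshot [83, 428] → overlaps → excluded.
standup [373, 440] → during → candidate.
sync_call [230, 540] → overlaps → excluded.
Among candidates, earliest end is 395 → retro.

retro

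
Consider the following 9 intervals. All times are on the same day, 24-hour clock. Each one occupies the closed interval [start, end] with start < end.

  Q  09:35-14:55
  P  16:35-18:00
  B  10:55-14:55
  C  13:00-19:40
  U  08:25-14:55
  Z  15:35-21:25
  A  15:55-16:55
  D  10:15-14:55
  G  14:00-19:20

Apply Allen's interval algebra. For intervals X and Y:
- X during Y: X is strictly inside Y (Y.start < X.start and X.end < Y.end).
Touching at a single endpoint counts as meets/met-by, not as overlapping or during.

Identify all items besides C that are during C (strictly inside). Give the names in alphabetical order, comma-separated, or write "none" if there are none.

Target C = [13:00, 19:40].
A [15:55, 16:55] → during → yes.
B [10:55, 14:55] → overlaps → no.
D [10:15, 14:55] → overlaps → no.
G [14:00, 19:20] → during → yes.
P [16:35, 18:00] → during → yes.
Q [09:35, 14:55] → overlaps → no.
U [08:25, 14:55] → overlaps → no.
Z [15:35, 21:25] → overlapped-by → no.
Result: A, G, P.

A, G, P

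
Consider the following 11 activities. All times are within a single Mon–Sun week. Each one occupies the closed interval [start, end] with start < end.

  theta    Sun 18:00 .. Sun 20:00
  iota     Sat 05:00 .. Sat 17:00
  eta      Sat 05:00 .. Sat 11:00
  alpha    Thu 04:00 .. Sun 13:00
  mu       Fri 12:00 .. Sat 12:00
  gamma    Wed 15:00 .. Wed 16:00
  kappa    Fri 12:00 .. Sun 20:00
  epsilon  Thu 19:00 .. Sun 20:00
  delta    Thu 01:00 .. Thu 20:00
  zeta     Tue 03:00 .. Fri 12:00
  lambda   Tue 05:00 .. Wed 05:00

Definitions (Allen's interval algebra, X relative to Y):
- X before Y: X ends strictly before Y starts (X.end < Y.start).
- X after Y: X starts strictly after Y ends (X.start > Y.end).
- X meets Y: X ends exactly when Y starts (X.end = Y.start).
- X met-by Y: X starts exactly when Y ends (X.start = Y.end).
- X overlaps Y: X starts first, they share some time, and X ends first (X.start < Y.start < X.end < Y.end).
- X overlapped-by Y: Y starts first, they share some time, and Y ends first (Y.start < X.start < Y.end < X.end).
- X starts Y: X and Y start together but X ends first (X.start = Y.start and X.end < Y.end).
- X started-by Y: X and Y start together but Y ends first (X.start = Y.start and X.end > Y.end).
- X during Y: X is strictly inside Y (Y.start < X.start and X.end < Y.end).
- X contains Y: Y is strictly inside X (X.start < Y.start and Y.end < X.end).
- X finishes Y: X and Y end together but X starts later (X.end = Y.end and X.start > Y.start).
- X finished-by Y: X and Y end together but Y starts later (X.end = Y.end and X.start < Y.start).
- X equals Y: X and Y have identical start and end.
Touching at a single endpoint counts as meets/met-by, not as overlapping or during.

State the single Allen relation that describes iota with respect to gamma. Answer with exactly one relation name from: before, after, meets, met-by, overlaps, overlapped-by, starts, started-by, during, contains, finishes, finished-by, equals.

after

iota = [Sat 05:00, Sat 17:00]; gamma = [Wed 15:00, Wed 16:00].
Compare endpoints: iota.start > gamma.start, iota.start > gamma.end, iota.end > gamma.start, iota.end > gamma.end.
That pattern is 'after'.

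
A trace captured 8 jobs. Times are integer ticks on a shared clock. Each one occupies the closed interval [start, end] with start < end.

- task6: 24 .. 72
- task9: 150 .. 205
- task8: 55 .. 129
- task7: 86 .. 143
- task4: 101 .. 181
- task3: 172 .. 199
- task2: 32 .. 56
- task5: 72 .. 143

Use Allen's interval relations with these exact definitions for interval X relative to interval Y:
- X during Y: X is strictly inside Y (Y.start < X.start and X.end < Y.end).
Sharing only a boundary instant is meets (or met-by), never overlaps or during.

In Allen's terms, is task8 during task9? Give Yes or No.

No

task8 = [55, 129], task9 = [150, 205].
Actual relation of task8 to task9: before.
Asked whether 'during' holds → No.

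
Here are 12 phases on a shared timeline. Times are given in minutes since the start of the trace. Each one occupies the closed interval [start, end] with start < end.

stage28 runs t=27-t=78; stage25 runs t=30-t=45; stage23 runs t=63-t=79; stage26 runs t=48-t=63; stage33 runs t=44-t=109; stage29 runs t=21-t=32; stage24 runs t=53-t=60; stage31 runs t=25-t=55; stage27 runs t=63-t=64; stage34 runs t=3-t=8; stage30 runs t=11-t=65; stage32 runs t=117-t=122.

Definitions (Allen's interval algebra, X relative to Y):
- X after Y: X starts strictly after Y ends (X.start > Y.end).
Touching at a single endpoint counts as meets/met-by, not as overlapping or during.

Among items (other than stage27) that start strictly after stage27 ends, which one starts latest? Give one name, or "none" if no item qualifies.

Target stage27 = [t=63, t=64].
stage23 [t=63, t=79] → started-by → excluded.
stage24 [t=53, t=60] → before → excluded.
stage25 [t=30, t=45] → before → excluded.
stage26 [t=48, t=63] → meets → excluded.
stage28 [t=27, t=78] → contains → excluded.
stage29 [t=21, t=32] → before → excluded.
stage30 [t=11, t=65] → contains → excluded.
stage31 [t=25, t=55] → before → excluded.
stage32 [t=117, t=122] → after → candidate.
stage33 [t=44, t=109] → contains → excluded.
stage34 [t=3, t=8] → before → excluded.
Among candidates, latest start is t=117 → stage32.

stage32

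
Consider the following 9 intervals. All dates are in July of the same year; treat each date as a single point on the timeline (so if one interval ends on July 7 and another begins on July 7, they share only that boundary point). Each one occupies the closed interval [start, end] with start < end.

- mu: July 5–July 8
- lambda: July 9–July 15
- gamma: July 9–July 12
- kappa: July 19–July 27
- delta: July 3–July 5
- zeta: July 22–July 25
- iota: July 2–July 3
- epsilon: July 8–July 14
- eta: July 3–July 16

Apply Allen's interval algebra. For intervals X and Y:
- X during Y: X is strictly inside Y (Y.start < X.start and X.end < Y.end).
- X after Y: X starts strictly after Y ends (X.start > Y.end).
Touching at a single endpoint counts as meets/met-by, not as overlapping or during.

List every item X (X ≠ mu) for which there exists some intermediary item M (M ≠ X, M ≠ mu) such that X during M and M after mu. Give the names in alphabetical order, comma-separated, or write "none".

zeta

Target mu = [July 5, July 8].
Intermediaries M with M after mu: gamma, kappa, lambda, zeta.
Via gamma — items with X during gamma: none.
Via kappa — items with X during kappa: zeta.
Via lambda — items with X during lambda: none.
Via zeta — items with X during zeta: none.
Union: zeta.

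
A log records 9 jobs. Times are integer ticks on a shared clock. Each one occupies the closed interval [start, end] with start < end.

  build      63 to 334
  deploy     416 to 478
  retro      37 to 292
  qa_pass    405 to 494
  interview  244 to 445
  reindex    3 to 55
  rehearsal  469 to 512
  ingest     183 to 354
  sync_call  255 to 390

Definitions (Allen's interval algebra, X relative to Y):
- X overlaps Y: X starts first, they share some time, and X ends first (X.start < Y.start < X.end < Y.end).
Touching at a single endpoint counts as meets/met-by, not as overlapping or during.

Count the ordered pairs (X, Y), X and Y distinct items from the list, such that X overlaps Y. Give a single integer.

Checking all 72 ordered pairs for relation 'overlaps'; matching pairs in alphabetical order:
(build, ingest): build overlaps ingest ✓
(build, interview): build overlaps interview ✓
(build, sync_call): build overlaps sync_call ✓
(deploy, rehearsal): deploy overlaps rehearsal ✓
(ingest, interview): ingest overlaps interview ✓
(ingest, sync_call): ingest overlaps sync_call ✓
(interview, deploy): interview overlaps deploy ✓
(interview, qa_pass): interview overlaps qa_pass ✓
(qa_pass, rehearsal): qa_pass overlaps rehearsal ✓
(reindex, retro): reindex overlaps retro ✓
(retro, build): retro overlaps build ✓
(retro, ingest): retro overlaps ingest ✓
(retro, interview): retro overlaps interview ✓
(retro, sync_call): retro overlaps sync_call ✓
Count: 14.

14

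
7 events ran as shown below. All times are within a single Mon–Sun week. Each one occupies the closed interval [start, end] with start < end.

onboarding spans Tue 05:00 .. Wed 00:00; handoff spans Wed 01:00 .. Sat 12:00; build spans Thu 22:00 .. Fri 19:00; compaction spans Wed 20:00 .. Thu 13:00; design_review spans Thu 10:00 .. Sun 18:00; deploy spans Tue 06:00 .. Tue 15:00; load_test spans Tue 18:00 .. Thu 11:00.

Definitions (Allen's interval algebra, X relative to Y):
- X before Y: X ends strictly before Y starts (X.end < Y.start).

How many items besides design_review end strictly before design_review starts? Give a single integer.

2

Target design_review = [Thu 10:00, Sun 18:00].
build [Thu 22:00, Fri 19:00] → during → no.
compaction [Wed 20:00, Thu 13:00] → overlaps → no.
deploy [Tue 06:00, Tue 15:00] → before → counts.
handoff [Wed 01:00, Sat 12:00] → overlaps → no.
load_test [Tue 18:00, Thu 11:00] → overlaps → no.
onboarding [Tue 05:00, Wed 00:00] → before → counts.
Total: 2.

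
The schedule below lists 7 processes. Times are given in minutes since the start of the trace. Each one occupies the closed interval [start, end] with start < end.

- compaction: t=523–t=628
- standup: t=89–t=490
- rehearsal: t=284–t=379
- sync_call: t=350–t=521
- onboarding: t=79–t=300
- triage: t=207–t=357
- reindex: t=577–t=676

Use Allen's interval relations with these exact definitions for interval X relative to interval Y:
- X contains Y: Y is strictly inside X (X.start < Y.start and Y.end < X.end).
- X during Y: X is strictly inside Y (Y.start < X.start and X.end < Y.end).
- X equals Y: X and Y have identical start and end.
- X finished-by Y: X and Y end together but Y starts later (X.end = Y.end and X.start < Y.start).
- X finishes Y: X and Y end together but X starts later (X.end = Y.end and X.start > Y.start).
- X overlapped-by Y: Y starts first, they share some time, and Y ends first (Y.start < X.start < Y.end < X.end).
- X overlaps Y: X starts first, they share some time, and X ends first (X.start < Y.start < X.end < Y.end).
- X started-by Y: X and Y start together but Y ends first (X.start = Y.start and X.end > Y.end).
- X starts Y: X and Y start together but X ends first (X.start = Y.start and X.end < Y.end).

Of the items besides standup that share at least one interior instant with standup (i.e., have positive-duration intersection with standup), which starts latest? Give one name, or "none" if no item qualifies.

sync_call

Target standup = [t=89, t=490].
compaction [t=523, t=628] → after → excluded.
onboarding [t=79, t=300] → overlaps → candidate.
rehearsal [t=284, t=379] → during → candidate.
reindex [t=577, t=676] → after → excluded.
sync_call [t=350, t=521] → overlapped-by → candidate.
triage [t=207, t=357] → during → candidate.
Among candidates, latest start is t=350 → sync_call.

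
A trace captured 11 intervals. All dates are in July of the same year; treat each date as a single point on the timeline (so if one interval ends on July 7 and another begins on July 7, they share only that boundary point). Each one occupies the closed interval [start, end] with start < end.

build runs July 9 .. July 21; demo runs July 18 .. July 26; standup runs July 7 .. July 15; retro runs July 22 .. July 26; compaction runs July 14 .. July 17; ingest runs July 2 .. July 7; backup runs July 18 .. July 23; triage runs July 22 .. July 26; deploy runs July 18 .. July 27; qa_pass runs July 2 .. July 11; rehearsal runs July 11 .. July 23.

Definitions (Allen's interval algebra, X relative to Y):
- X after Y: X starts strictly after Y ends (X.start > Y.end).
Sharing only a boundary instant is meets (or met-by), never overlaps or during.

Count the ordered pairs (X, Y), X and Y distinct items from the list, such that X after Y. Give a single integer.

26

Checking all 110 ordered pairs for relation 'after'; matching pairs in alphabetical order:
(backup, compaction): backup after compaction ✓
(backup, ingest): backup after ingest ✓
(backup, qa_pass): backup after qa_pass ✓
(backup, standup): backup after standup ✓
(build, ingest): build after ingest ✓
(compaction, ingest): compaction after ingest ✓
(compaction, qa_pass): compaction after qa_pass ✓
(demo, compaction): demo after compaction ✓
(demo, ingest): demo after ingest ✓
(demo, qa_pass): demo after qa_pass ✓
(demo, standup): demo after standup ✓
(deploy, compaction): deploy after compaction ✓
(deploy, ingest): deploy after ingest ✓
(deploy, qa_pass): deploy after qa_pass ✓
(deploy, standup): deploy after standup ✓
(rehearsal, ingest): rehearsal after ingest ✓
(retro, build): retro after build ✓
(retro, compaction): retro after compaction ✓
(retro, ingest): retro after ingest ✓
(retro, qa_pass): retro after qa_pass ✓
(retro, standup): retro after standup ✓
(triage, build): triage after build ✓
(triage, compaction): triage after compaction ✓
(triage, ingest): triage after ingest ✓
... plus 2 further pairs not listed.
Count: 26.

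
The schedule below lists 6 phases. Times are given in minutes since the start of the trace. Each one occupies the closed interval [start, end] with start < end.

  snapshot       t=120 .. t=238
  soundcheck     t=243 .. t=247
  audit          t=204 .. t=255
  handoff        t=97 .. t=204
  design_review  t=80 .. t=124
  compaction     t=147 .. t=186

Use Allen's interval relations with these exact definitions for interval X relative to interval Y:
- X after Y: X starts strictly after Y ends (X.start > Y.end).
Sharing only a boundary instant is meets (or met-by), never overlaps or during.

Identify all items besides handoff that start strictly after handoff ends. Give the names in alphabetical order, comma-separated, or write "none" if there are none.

soundcheck

Target handoff = [t=97, t=204].
audit [t=204, t=255] → met-by → no.
compaction [t=147, t=186] → during → no.
design_review [t=80, t=124] → overlaps → no.
snapshot [t=120, t=238] → overlapped-by → no.
soundcheck [t=243, t=247] → after → yes.
Result: soundcheck.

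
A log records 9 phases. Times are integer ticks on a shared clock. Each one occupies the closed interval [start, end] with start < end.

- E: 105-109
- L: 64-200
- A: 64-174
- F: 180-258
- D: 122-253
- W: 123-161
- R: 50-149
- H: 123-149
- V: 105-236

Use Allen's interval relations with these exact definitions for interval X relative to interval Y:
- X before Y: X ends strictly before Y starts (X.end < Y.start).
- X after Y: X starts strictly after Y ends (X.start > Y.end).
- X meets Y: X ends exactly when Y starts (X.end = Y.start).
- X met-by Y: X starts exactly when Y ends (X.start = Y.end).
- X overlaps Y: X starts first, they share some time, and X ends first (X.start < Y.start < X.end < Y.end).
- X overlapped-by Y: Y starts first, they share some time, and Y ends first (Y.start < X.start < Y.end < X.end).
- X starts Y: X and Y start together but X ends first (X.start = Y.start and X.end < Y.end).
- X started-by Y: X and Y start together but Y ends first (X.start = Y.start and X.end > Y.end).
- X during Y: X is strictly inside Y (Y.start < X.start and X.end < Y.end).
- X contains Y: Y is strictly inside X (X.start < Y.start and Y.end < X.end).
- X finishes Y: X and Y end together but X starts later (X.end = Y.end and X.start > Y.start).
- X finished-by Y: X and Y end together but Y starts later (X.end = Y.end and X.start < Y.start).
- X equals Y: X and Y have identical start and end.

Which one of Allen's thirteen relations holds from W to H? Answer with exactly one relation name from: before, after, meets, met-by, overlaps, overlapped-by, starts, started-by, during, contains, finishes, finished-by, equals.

started-by

W = [123, 161]; H = [123, 149].
Compare endpoints: W.start = H.start, W.start < H.end, W.end > H.start, W.end > H.end.
That pattern is 'started-by'.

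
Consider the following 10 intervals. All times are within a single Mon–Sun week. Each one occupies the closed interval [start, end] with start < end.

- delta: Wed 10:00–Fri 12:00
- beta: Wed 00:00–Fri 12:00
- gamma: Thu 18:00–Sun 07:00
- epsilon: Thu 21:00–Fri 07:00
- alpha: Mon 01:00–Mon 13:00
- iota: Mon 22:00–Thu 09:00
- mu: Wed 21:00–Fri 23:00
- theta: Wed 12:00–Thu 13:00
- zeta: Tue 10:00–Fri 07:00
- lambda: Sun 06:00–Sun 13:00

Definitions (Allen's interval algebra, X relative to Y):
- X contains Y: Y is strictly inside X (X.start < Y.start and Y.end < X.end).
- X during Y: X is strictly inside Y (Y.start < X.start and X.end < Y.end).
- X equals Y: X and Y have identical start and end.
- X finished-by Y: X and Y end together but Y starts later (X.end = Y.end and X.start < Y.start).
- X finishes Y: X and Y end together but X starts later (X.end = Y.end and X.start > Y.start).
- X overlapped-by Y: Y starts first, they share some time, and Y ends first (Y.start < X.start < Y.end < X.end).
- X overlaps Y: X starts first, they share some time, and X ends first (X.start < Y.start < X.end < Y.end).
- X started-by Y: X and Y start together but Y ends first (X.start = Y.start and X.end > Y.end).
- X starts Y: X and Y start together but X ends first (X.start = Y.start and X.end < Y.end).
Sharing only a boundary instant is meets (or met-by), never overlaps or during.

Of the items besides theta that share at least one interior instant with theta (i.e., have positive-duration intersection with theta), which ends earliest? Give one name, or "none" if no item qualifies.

Target theta = [Wed 12:00, Thu 13:00].
alpha [Mon 01:00, Mon 13:00] → before → excluded.
beta [Wed 00:00, Fri 12:00] → contains → candidate.
delta [Wed 10:00, Fri 12:00] → contains → candidate.
epsilon [Thu 21:00, Fri 07:00] → after → excluded.
gamma [Thu 18:00, Sun 07:00] → after → excluded.
iota [Mon 22:00, Thu 09:00] → overlaps → candidate.
lambda [Sun 06:00, Sun 13:00] → after → excluded.
mu [Wed 21:00, Fri 23:00] → overlapped-by → candidate.
zeta [Tue 10:00, Fri 07:00] → contains → candidate.
Among candidates, earliest end is Thu 09:00 → iota.

iota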